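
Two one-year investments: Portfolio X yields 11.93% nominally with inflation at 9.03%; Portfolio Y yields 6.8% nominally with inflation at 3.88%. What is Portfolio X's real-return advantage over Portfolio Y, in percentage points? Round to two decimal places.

Portfolio X real return: 1.1193/1.0903 − 1 = 2.660%.
Portfolio Y real return: 1.068/1.0388 − 1 = 2.811%.
Difference: 2.660 − 2.811 = -0.151 pp.

-0.15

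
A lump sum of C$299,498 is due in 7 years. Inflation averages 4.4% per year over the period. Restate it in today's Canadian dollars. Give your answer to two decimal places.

Price-level factor over 7 years: (1 + 4.4%)^7 ≈ 1.3517721377.
Purchasing power today: C$299,498 divided by that factor.

C$221,559.53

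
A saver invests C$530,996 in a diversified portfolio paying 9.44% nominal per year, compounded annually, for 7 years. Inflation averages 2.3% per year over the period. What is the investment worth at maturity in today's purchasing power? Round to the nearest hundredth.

Nominal value at maturity: C$530,996 × (1 + 9.44%)^7 ≈ C$998,444.30.
Price-level factor over 7 years: (1 + 2.3%)^7 ≈ 1.1725447756.
The maturity value deflated by that factor is the answer in today's purchasing power.

C$851,519.12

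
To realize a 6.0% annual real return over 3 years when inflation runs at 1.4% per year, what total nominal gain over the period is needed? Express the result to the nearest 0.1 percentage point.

24.2%

Required annual nominal rate: (1+6.0%)(1+1.4%) − 1 = 7.484%.
Cumulative over 3 years: (1 + 0.07484)^3 − 1 ≈ 0.24174.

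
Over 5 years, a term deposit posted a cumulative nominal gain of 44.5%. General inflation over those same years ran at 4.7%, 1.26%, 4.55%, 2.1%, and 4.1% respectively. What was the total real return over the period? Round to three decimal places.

Cumulative inflation factor: 1.047 × 1.0126 × 1.0455 × 1.021 × 1.041 ≈ 1.17811.
Nominal growth factor: 1.44500. Real growth factor = 1.44500 / 1.17811 ≈ 1.22654.
Total real return ≈ 22.6543%.

22.654%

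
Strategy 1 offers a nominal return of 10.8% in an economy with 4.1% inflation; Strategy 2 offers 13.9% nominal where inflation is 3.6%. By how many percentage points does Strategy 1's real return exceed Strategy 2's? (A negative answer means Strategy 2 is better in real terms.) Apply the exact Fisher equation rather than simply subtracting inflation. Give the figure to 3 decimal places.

Strategy 1 real return: 1.108/1.041 − 1 = 6.4361%.
Strategy 2 real return: 1.139/1.036 − 1 = 9.9421%.
Difference: 6.4361 − 9.9421 = -3.5060 pp.

-3.506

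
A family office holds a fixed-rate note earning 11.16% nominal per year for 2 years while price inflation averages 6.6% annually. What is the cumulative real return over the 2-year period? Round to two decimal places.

The annual real rate is (1+11.16%)/(1+6.6%) − 1 = 4.2777%.
Compounded over 2 years: (1 + 0.042777)^2 − 1 ≈ 0.08738.

8.74%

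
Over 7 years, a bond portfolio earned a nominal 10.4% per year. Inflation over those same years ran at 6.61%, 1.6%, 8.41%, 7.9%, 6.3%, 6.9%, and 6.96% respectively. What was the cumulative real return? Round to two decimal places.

29.80%

Cumulative inflation factor: 1.0661 × 1.016 × 1.0841 × 1.079 × 1.063 × 1.069 × 1.0696 ≈ 1.53998.
Nominal growth factor: 1.99887. Real growth factor = 1.99887 / 1.53998 ≈ 1.29798.
Total real return ≈ 29.7982%.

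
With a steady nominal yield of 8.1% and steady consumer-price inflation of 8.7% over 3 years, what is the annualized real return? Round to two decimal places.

With constant rates the annual real return is the same each year: (1+8.1%)/(1+8.7%) − 1 = -0.00552.

-0.55%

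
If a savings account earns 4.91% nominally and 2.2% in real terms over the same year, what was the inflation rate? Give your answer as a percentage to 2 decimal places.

From (1+r_nom) = (1+r_real)(1+π), we get 1+π = (1 + 4.91%)/(1 + 2.2%) = 1.0491/1.022 ≈ 1.02652.
So π ≈ 2.6517%.

2.65%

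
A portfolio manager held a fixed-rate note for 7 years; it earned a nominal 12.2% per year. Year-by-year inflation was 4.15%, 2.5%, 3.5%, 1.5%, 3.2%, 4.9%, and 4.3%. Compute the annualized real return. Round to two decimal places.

Cumulative inflation factor: 1.0415 × 1.025 × 1.035 × 1.015 × 1.032 × 1.049 × 1.043 ≈ 1.26628.
Nominal growth factor: 2.23846. Real growth factor = 2.23846 / 1.26628 ≈ 1.76775.
Annualized: 1.76775^(1/7) − 1 ≈ 0.08479.

8.48%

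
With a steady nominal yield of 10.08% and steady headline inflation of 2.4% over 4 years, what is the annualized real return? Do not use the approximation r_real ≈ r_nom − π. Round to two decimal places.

With constant rates the annual real return is the same each year: (1+10.08%)/(1+2.4%) − 1 = 0.07500.

7.50%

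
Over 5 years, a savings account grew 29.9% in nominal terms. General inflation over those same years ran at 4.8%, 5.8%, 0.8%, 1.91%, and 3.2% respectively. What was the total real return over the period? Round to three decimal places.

Cumulative inflation factor: 1.048 × 1.058 × 1.008 × 1.0191 × 1.032 ≈ 1.17545.
Nominal growth factor: 1.29900. Real growth factor = 1.29900 / 1.17545 ≈ 1.10511.
Total real return ≈ 10.5109%.

10.511%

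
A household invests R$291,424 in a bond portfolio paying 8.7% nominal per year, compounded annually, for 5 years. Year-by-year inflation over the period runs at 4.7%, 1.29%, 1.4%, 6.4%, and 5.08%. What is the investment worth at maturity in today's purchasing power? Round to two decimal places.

Nominal value at maturity: R$291,424 × (1 + 8.7%)^5 ≈ R$442,255.29.
Price-level factor over 5 years: 1.047 × 1.0129 × 1.014 × 1.064 × 1.0508 ≈ 1.2023001461.
The maturity value deflated by that factor is the answer in today's purchasing power.

R$367,841.00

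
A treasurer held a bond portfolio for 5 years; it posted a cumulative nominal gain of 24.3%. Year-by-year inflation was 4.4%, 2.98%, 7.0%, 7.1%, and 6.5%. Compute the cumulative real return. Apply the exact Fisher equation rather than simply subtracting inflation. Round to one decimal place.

Cumulative inflation factor: 1.044 × 1.0298 × 1.070 × 1.071 × 1.065 ≈ 1.31213.
Nominal growth factor: 1.24300. Real growth factor = 1.24300 / 1.31213 ≈ 0.94732.
Total real return ≈ -5.2684%.

-5.3%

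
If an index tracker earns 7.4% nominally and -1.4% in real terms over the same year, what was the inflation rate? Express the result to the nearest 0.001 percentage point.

From (1+r_nom) = (1+r_real)(1+π), we get 1+π = (1 + 7.4%)/(1 − 1.4%) = 1.074/0.986 ≈ 1.08925.
So π ≈ 8.9249%.

8.925%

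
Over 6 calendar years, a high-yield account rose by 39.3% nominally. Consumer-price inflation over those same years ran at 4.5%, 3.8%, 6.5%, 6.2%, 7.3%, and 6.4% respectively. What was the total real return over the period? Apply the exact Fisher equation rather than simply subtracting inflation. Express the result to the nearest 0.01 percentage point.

-0.55%

Cumulative inflation factor: 1.045 × 1.038 × 1.065 × 1.062 × 1.073 × 1.064 ≈ 1.40065.
Nominal growth factor: 1.39300. Real growth factor = 1.39300 / 1.40065 ≈ 0.99454.
Total real return ≈ -0.5461%.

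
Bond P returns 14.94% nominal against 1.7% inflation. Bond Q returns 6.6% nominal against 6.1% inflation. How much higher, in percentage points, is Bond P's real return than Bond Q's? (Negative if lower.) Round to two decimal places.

12.55

Bond P real return: 1.1494/1.017 − 1 = 13.019%.
Bond Q real return: 1.066/1.061 − 1 = 0.471%.
Difference: 13.019 − 0.471 = 12.548 pp.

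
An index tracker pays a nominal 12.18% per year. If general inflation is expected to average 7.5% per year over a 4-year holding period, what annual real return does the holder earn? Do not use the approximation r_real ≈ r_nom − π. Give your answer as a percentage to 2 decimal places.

With constant rates the annual real return is the same each year: (1+12.18%)/(1+7.5%) − 1 = 0.04353.

4.35%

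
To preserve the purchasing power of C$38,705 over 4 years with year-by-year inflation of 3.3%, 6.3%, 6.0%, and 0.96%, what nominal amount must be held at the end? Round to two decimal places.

C$45,483.71

Cumulative price-level factor: 1.033 × 1.063 × 1.060 × 1.0096 ≈ 1.1751377919.
Multiplying C$38,705 by the price-level factor gives the future nominal sum.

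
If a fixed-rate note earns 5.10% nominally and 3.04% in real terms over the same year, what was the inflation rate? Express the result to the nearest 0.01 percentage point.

2.00%

From (1+r_nom) = (1+r_real)(1+π), we get 1+π = (1 + 5.10%)/(1 + 3.04%) = 1.0510/1.0304 ≈ 1.01999.
So π ≈ 1.9992%.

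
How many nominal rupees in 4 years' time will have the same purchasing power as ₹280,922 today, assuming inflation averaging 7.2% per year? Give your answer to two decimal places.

Cumulative price-level factor: (1+7.2%)^4 ≈ 1.3206238659.
Multiplying ₹280,922 by the price-level factor gives the future nominal sum.

₹370,992.30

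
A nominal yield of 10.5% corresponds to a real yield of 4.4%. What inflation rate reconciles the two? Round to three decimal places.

5.843%

From (1+r_nom) = (1+r_real)(1+π), we get 1+π = (1 + 10.5%)/(1 + 4.4%) = 1.105/1.044 ≈ 1.05843.
So π ≈ 5.8429%.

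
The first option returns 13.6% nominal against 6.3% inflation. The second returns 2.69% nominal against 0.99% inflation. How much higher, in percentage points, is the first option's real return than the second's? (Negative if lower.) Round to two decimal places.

The first option real return: 1.136/1.063 − 1 = 6.867%.
The second real return: 1.0269/1.0099 − 1 = 1.683%.
Difference: 6.867 − 1.683 = 5.184 pp.

5.18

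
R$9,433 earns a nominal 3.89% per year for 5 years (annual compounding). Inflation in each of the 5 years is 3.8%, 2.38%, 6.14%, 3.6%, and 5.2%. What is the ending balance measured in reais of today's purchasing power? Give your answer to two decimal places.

R$9,286.49

Nominal value at maturity: R$9,433 × (1 + 3.89%)^5 ≈ R$11,416.12.
Price-level factor over 5 years: 1.038 × 1.0238 × 1.0614 × 1.036 × 1.052 ≈ 1.2293259725.
The maturity value deflated by that factor is the answer in today's purchasing power.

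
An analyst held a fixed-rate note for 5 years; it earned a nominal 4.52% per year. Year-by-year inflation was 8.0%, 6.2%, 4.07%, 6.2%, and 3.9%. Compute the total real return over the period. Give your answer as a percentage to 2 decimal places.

Cumulative inflation factor: 1.080 × 1.062 × 1.0407 × 1.062 × 1.039 ≈ 1.31709.
Nominal growth factor: 1.24737. Real growth factor = 1.24737 / 1.31709 ≈ 0.94707.
Total real return ≈ -5.2928%.

-5.29%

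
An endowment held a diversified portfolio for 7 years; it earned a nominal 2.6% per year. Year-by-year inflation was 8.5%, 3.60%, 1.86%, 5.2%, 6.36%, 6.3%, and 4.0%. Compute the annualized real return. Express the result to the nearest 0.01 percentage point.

-2.38%

Cumulative inflation factor: 1.085 × 1.0360 × 1.0186 × 1.052 × 1.0636 × 1.063 × 1.040 ≈ 1.41630.
Nominal growth factor: 1.19683. Real growth factor = 1.19683 / 1.41630 ≈ 0.84504.
Annualized: 0.84504^(1/7) − 1 ≈ -0.02377.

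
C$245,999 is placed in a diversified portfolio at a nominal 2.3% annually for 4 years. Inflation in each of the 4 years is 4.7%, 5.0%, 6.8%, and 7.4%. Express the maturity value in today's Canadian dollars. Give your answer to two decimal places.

Nominal value at maturity: C$245,999 × (1 + 2.3%)^4 ≈ C$269,423.75.
Price-level factor over 4 years: 1.047 × 1.050 × 1.068 × 1.074 = 1.2609896292.
The maturity value deflated by that factor is the answer in today's purchasing power.

C$213,660.56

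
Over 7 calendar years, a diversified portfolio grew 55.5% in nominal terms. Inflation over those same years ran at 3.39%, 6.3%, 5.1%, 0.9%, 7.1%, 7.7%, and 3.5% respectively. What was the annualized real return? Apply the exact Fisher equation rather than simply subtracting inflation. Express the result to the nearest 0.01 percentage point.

1.60%

Cumulative inflation factor: 1.0339 × 1.063 × 1.051 × 1.009 × 1.071 × 1.077 × 1.035 ≈ 1.39140.
Nominal growth factor: 1.55500. Real growth factor = 1.55500 / 1.39140 ≈ 1.11758.
Annualized: 1.11758^(1/7) − 1 ≈ 0.01601.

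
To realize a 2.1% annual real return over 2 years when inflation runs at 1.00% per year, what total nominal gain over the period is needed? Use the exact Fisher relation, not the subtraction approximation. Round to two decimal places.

Required annual nominal rate: (1+2.1%)(1+1.00%) − 1 = 3.121%.
Cumulative over 2 years: (1 + 0.03121)^2 − 1 ≈ 0.06339.

6.34%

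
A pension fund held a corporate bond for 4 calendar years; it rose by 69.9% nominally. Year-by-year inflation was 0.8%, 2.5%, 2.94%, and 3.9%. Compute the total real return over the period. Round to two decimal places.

53.75%

Cumulative inflation factor: 1.008 × 1.025 × 1.0294 × 1.039 ≈ 1.10506.
Nominal growth factor: 1.69900. Real growth factor = 1.69900 / 1.10506 ≈ 1.53748.
Total real return ≈ 53.7479%.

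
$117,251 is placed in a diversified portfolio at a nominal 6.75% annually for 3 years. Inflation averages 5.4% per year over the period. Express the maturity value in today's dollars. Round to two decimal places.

Nominal value at maturity: $117,251 × (1 + 6.75%)^3 ≈ $142,633.06.
Price-level factor over 3 years: (1 + 5.4%)^3 = 1.170905464.
Dividing the nominal maturity value by the price-level factor gives the value in today's money.

$121,814.33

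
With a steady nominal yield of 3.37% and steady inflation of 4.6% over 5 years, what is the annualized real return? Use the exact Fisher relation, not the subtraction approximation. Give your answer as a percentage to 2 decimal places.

-1.18%

With constant rates the annual real return is the same each year: (1+3.37%)/(1+4.6%) − 1 = -0.01176.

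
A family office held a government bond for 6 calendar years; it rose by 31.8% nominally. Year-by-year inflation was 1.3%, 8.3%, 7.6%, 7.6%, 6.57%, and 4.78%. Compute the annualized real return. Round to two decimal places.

Cumulative inflation factor: 1.013 × 1.083 × 1.076 × 1.076 × 1.0657 × 1.0478 ≈ 1.41833.
Nominal growth factor: 1.31800. Real growth factor = 1.31800 / 1.41833 ≈ 0.92927.
Annualized: 0.92927^(1/6) − 1 ≈ -0.01215.

-1.22%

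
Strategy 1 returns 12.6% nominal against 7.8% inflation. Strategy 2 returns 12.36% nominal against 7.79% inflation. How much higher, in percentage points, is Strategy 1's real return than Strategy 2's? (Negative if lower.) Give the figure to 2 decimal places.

0.21

Strategy 1 real return: 1.126/1.078 − 1 = 4.453%.
Strategy 2 real return: 1.1236/1.0779 − 1 = 4.240%.
Difference: 4.453 − 4.240 = 0.213 pp.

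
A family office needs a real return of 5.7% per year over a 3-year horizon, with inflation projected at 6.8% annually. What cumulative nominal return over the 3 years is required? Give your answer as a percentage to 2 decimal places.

43.86%

Required annual nominal rate: (1+5.7%)(1+6.8%) − 1 = 12.8876%.
Cumulative over 3 years: (1 + 0.128876)^3 − 1 ≈ 0.43860.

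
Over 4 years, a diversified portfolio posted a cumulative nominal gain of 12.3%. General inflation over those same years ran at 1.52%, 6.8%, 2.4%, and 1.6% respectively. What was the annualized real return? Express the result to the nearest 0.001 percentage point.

Cumulative inflation factor: 1.0152 × 1.068 × 1.024 × 1.016 ≈ 1.12802.
Nominal growth factor: 1.12300. Real growth factor = 1.12300 / 1.12802 ≈ 0.99555.
Annualized: 0.99555^(1/4) − 1 ≈ -0.00111.

-0.111%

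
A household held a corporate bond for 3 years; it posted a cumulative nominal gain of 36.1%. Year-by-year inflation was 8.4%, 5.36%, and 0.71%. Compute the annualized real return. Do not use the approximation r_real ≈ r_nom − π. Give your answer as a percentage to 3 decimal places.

Cumulative inflation factor: 1.084 × 1.0536 × 1.0071 ≈ 1.15021.
Nominal growth factor: 1.36100. Real growth factor = 1.36100 / 1.15021 ≈ 1.18326.
Annualized: 1.18326^(1/3) − 1 ≈ 0.05769.

5.769%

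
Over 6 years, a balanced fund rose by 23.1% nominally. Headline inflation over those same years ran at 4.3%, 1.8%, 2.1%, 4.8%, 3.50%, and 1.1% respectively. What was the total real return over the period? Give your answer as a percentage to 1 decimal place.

3.5%

Cumulative inflation factor: 1.043 × 1.018 × 1.021 × 1.048 × 1.0350 × 1.011 ≈ 1.18880.
Nominal growth factor: 1.23100. Real growth factor = 1.23100 / 1.18880 ≈ 1.03549.
Total real return ≈ 3.5494%.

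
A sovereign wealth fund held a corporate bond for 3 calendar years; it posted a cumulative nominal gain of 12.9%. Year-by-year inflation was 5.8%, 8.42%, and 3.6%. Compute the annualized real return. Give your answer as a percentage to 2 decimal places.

-1.69%

Cumulative inflation factor: 1.058 × 1.0842 × 1.036 ≈ 1.18838.
Nominal growth factor: 1.12900. Real growth factor = 1.12900 / 1.18838 ≈ 0.95003.
Annualized: 0.95003^(1/3) − 1 ≈ -0.01694.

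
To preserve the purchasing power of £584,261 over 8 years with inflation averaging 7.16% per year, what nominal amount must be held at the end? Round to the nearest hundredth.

£1,015,941.12

Cumulative price-level factor: (1+7.16%)^8 ≈ 1.7388480774.
The nominal amount required is £584,261 scaled up by that factor.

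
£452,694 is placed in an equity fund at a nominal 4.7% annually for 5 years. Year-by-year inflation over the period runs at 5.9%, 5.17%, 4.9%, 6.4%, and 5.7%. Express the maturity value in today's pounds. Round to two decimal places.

£433,469.17

Nominal value at maturity: £452,694 × (1 + 4.7%)^5 ≈ £569,558.25.
Price-level factor over 5 years: 1.059 × 1.0517 × 1.049 × 1.064 × 1.057 ≈ 1.3139533227.
Dividing the nominal maturity value by the price-level factor gives the value in today's money.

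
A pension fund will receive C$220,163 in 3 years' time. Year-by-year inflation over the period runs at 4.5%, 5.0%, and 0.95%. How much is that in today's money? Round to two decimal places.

Price-level factor over 3 years: 1.045 × 1.050 × 1.0095 = 1.107673875.
Purchasing power today: C$220,163 divided by that factor.

C$198,761.57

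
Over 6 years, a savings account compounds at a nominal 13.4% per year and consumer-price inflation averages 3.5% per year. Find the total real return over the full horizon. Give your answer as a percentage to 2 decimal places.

The annual real rate is (1+13.4%)/(1+3.5%) − 1 = 9.5652%.
Compounded over 6 years: (1 + 0.095652)^6 − 1 ≈ 0.72996.

73.00%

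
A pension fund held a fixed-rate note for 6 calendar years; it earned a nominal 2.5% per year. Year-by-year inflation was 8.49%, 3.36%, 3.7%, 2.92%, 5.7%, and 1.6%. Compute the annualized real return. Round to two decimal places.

Cumulative inflation factor: 1.0849 × 1.0336 × 1.037 × 1.0292 × 1.057 × 1.016 ≈ 1.28526.
Nominal growth factor: 1.15969. Real growth factor = 1.15969 / 1.28526 ≈ 0.90231.
Annualized: 0.90231^(1/6) − 1 ≈ -0.01699.

-1.70%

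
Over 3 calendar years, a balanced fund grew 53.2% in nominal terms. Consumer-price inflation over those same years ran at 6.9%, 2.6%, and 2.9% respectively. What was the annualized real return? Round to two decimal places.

10.72%

Cumulative inflation factor: 1.069 × 1.026 × 1.029 ≈ 1.12860.
Nominal growth factor: 1.53200. Real growth factor = 1.53200 / 1.12860 ≈ 1.35743.
Annualized: 1.35743^(1/3) − 1 ≈ 0.10723.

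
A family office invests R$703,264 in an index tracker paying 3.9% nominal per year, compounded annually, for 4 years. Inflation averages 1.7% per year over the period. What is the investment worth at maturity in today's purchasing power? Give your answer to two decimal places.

R$766,119.94

Nominal value at maturity: R$703,264 × (1 + 3.9%)^4 ≈ R$819,559.67.
Price-level factor over 4 years: (1 + 1.7%)^4 ≈ 1.0697537355.
The maturity value deflated by that factor is the answer in today's purchasing power.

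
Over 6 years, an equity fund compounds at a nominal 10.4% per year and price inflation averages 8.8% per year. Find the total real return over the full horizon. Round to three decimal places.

9.154%

The annual real rate is (1+10.4%)/(1+8.8%) − 1 = 1.4706%.
Compounded over 6 years: (1 + 0.014706)^6 − 1 ≈ 0.09154.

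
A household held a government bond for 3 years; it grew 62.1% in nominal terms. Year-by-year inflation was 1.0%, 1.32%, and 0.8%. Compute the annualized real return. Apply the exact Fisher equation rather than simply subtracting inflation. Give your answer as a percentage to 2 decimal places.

16.26%

Cumulative inflation factor: 1.010 × 1.0132 × 1.008 ≈ 1.03152.
Nominal growth factor: 1.62100. Real growth factor = 1.62100 / 1.03152 ≈ 1.57147.
Annualized: 1.57147^(1/3) − 1 ≈ 0.16261.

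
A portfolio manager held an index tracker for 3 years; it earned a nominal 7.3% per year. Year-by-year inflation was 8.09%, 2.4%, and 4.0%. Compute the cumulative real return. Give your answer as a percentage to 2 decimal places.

Cumulative inflation factor: 1.0809 × 1.024 × 1.040 ≈ 1.15112.
Nominal growth factor: 1.23538. Real growth factor = 1.23538 / 1.15112 ≈ 1.07320.
Total real return ≈ 7.3199%.

7.32%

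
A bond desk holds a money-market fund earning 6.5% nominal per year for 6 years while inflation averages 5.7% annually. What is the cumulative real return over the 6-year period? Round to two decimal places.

4.63%

The annual real rate is (1+6.5%)/(1+5.7%) − 1 = 0.7569%.
Compounded over 6 years: (1 + 0.007569)^6 − 1 ≈ 0.04628.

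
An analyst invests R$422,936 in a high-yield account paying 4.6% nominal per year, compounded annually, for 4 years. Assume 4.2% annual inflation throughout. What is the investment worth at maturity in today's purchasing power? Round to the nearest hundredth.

R$429,467.71

Nominal value at maturity: R$422,936 × (1 + 4.6%)^4 ≈ R$506,292.38.
Price-level factor over 4 years: (1 + 4.2%)^4 ≈ 1.1788834637.
Dividing the nominal maturity value by the price-level factor gives the value in today's money.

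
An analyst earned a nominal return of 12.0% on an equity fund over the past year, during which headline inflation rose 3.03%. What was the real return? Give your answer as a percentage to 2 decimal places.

Real return via the Fisher equation: (1 + 12.0%)/(1 + 3.03%) − 1 = 1.120/1.0303 − 1 ≈ 0.08706.

8.71%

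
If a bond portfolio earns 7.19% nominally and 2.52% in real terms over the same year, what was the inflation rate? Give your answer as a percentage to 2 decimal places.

4.56%

From (1+r_nom) = (1+r_real)(1+π), we get 1+π = (1 + 7.19%)/(1 + 2.52%) = 1.0719/1.0252 ≈ 1.04555.
So π ≈ 4.5552%.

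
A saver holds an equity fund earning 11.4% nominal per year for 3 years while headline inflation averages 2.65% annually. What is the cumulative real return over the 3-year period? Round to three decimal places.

The annual real rate is (1+11.4%)/(1+2.65%) − 1 = 8.5241%.
Compounded over 3 years: (1 + 0.085241)^3 − 1 ≈ 0.27814.

27.814%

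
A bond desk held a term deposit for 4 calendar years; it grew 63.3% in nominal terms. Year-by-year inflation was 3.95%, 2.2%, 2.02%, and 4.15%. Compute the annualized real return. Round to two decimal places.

Cumulative inflation factor: 1.0395 × 1.022 × 1.0202 × 1.0415 ≈ 1.12881.
Nominal growth factor: 1.63300. Real growth factor = 1.63300 / 1.12881 ≈ 1.44666.
Annualized: 1.44666^(1/4) − 1 ≈ 0.09671.

9.67%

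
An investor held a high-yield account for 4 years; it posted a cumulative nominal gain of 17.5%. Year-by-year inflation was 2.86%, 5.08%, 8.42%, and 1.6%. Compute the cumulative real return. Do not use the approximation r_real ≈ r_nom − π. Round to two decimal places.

Cumulative inflation factor: 1.0286 × 1.0508 × 1.0842 × 1.016 ≈ 1.19061.
Nominal growth factor: 1.17500. Real growth factor = 1.17500 / 1.19061 ≈ 0.98689.
Total real return ≈ -1.3111%.

-1.31%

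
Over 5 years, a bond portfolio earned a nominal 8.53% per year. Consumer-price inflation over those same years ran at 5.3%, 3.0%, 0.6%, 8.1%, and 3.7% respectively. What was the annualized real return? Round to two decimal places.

Cumulative inflation factor: 1.053 × 1.030 × 1.006 × 1.081 × 1.037 ≈ 1.22312.
Nominal growth factor: 1.50574. Real growth factor = 1.50574 / 1.22312 ≈ 1.23107.
Annualized: 1.23107^(1/5) − 1 ≈ 0.04245.

4.25%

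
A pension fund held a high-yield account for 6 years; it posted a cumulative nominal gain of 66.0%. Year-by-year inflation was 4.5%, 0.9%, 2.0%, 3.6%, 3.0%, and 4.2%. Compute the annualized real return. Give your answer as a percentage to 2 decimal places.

5.62%

Cumulative inflation factor: 1.045 × 1.009 × 1.020 × 1.036 × 1.030 × 1.042 ≈ 1.19584.
Nominal growth factor: 1.66000. Real growth factor = 1.66000 / 1.19584 ≈ 1.38815.
Annualized: 1.38815^(1/6) − 1 ≈ 0.05618.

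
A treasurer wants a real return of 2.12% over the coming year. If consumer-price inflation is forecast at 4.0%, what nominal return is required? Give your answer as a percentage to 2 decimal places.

By the Fisher equation, 1 + r_nom = (1 + 2.12%)(1 + 4.0%) = 1.0212 × 1.040 = 1.062048.
So r_nom = 6.2048%.

6.20%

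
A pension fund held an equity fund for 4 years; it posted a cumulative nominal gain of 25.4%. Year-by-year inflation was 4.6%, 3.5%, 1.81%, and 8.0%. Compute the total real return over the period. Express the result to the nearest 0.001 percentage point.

5.344%

Cumulative inflation factor: 1.046 × 1.035 × 1.0181 × 1.080 ≈ 1.19038.
Nominal growth factor: 1.25400. Real growth factor = 1.25400 / 1.19038 ≈ 1.05344.
Total real return ≈ 5.3444%.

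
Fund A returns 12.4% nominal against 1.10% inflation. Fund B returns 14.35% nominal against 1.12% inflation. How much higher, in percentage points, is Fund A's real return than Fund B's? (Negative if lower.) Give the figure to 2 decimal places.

-1.91

Fund A real return: 1.124/1.0110 − 1 = 11.177%.
Fund B real return: 1.1435/1.0112 − 1 = 13.083%.
Difference: 11.177 − 13.083 = -1.906 pp.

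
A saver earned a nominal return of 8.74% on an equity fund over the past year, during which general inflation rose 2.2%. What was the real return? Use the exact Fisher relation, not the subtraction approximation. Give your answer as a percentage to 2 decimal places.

6.40%

Real return via the Fisher equation: (1 + 8.74%)/(1 + 2.2%) − 1 = 1.0874/1.022 − 1 ≈ 0.06399.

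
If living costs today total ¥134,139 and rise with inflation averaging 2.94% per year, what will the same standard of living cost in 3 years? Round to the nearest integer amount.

Cumulative price-level factor: (1+2.94%)^3 ≈ 1.0908184922.
The nominal amount required is ¥134,139 scaled up by that factor.

¥146,321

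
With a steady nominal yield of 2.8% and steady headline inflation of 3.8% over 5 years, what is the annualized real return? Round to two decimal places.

-0.96%

With constant rates the annual real return is the same each year: (1+2.8%)/(1+3.8%) − 1 = -0.00963.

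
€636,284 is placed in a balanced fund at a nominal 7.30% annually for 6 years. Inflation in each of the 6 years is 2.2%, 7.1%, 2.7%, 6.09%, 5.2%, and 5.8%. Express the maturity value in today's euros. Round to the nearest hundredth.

€731,581.42

Nominal value at maturity: €636,284 × (1 + 7.30%)^6 ≈ €971,067.31.
Price-level factor over 6 years: 1.022 × 1.071 × 1.027 × 1.0609 × 1.052 × 1.058 ≈ 1.3273537073.
Dividing the nominal maturity value by the price-level factor gives the value in today's money.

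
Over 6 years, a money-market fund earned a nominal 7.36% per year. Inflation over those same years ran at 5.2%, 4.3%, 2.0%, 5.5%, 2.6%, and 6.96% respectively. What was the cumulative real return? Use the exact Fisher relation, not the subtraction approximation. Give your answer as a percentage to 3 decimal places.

18.177%

Cumulative inflation factor: 1.052 × 1.043 × 1.020 × 1.055 × 1.026 × 1.0696 ≈ 1.29575.
Nominal growth factor: 1.53128. Real growth factor = 1.53128 / 1.29575 ≈ 1.18177.
Total real return ≈ 18.1772%.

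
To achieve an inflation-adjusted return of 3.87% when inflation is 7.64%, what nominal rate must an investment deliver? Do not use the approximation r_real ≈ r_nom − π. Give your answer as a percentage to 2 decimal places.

11.81%

By the Fisher equation, 1 + r_nom = (1 + 3.87%)(1 + 7.64%) = 1.0387 × 1.0764 = 1.11805668.
So r_nom = 11.805668%.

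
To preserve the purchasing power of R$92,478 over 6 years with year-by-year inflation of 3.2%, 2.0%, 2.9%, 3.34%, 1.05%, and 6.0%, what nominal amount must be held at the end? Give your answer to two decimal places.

R$110,877.73

Cumulative price-level factor: 1.032 × 1.020 × 1.029 × 1.0334 × 1.0105 × 1.060 ≈ 1.1989632848.
The nominal amount required is R$92,478 scaled up by that factor.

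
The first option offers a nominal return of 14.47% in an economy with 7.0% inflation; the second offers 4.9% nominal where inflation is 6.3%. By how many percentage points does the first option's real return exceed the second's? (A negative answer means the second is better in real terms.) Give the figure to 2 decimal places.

The first option real return: 1.1447/1.070 − 1 = 6.981%.
The second real return: 1.049/1.063 − 1 = -1.317%.
Difference: 6.981 − (-1.317) = 8.298 pp.

8.30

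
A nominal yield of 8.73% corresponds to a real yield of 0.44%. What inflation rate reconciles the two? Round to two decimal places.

8.25%

From (1+r_nom) = (1+r_real)(1+π), we get 1+π = (1 + 8.73%)/(1 + 0.44%) = 1.0873/1.0044 ≈ 1.08254.
So π ≈ 8.2537%.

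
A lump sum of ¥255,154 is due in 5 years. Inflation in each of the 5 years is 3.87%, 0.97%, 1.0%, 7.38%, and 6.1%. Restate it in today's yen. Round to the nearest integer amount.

Price-level factor over 5 years: 1.0387 × 1.0097 × 1.010 × 1.0738 × 1.061 ≈ 1.2068204065.
Purchasing power today: ¥255,154 divided by that factor.

¥211,427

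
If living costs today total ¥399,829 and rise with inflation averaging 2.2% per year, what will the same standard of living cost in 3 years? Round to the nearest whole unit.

¥426,803

Cumulative price-level factor: (1+2.2%)^3 = 1.067462648.
Multiplying ¥399,829 by the price-level factor gives the future nominal sum.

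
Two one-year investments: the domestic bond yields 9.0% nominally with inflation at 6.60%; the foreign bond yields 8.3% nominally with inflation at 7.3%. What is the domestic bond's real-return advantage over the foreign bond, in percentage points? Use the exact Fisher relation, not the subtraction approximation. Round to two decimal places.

The domestic bond real return: 1.090/1.0660 − 1 = 2.251%.
The foreign bond real return: 1.083/1.073 − 1 = 0.932%.
Difference: 2.251 − 0.932 = 1.319 pp.

1.32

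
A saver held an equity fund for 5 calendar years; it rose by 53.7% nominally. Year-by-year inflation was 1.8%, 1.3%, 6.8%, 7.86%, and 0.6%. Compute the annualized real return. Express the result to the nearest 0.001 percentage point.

Cumulative inflation factor: 1.018 × 1.013 × 1.068 × 1.0786 × 1.006 ≈ 1.19505.
Nominal growth factor: 1.53700. Real growth factor = 1.53700 / 1.19505 ≈ 1.28614.
Annualized: 1.28614^(1/5) − 1 ≈ 0.05162.

5.162%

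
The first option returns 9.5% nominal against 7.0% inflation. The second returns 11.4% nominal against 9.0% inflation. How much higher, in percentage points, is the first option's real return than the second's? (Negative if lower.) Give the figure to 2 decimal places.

0.13

The first option real return: 1.095/1.070 − 1 = 2.336%.
The second real return: 1.114/1.090 − 1 = 2.202%.
Difference: 2.336 − 2.202 = 0.134 pp.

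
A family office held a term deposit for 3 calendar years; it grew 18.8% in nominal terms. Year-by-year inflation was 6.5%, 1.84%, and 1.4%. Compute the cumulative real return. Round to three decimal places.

Cumulative inflation factor: 1.065 × 1.0184 × 1.014 ≈ 1.09978.
Nominal growth factor: 1.18800. Real growth factor = 1.18800 / 1.09978 ≈ 1.08022.
Total real return ≈ 8.0216%.

8.022%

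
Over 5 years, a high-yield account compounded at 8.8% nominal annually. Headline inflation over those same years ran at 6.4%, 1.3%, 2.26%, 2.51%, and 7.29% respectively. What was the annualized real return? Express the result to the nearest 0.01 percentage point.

4.69%

Cumulative inflation factor: 1.064 × 1.013 × 1.0226 × 1.0251 × 1.0729 ≈ 1.21222.
Nominal growth factor: 1.52456. Real growth factor = 1.52456 / 1.21222 ≈ 1.25766.
Annualized: 1.25766^(1/5) − 1 ≈ 0.04692.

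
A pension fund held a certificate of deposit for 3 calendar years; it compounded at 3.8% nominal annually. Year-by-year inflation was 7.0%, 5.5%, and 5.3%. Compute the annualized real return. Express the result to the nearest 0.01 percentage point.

Cumulative inflation factor: 1.070 × 1.055 × 1.053 ≈ 1.18868.
Nominal growth factor: 1.11839. Real growth factor = 1.11839 / 1.18868 ≈ 0.94087.
Annualized: 0.94087^(1/3) − 1 ≈ -0.02011.

-2.01%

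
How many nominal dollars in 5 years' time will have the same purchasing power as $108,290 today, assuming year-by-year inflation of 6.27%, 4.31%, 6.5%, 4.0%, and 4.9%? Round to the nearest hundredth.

Cumulative price-level factor: 1.0627 × 1.0431 × 1.065 × 1.040 × 1.049 ≈ 1.2879383090.
The nominal amount required is $108,290 scaled up by that factor.

$139,470.84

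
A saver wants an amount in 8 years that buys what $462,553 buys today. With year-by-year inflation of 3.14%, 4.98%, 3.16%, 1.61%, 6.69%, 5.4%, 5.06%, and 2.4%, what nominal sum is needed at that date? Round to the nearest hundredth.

$635,103.73

Cumulative price-level factor: 1.0314 × 1.0498 × 1.0316 × 1.0161 × 1.0669 × 1.054 × 1.0506 × 1.024 ≈ 1.3730399051.
Multiplying $462,553 by the price-level factor gives the future nominal sum.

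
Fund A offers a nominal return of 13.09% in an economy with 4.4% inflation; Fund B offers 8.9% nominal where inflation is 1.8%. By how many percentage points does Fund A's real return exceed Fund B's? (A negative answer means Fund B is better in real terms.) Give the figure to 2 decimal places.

Fund A real return: 1.1309/1.044 − 1 = 8.324%.
Fund B real return: 1.089/1.018 − 1 = 6.974%.
Difference: 8.324 − 6.974 = 1.350 pp.

1.35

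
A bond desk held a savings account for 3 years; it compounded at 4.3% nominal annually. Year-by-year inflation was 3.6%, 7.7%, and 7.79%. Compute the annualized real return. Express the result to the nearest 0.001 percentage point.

-1.923%

Cumulative inflation factor: 1.036 × 1.077 × 1.0779 ≈ 1.20269.
Nominal growth factor: 1.13463. Real growth factor = 1.13463 / 1.20269 ≈ 0.94341.
Annualized: 0.94341^(1/3) − 1 ≈ -0.01923.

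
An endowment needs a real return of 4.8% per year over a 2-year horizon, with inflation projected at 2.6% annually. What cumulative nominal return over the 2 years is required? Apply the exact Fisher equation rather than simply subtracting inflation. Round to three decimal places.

Required annual nominal rate: (1+4.8%)(1+2.6%) − 1 = 7.5248%.
Cumulative over 2 years: (1 + 0.075248)^2 − 1 ≈ 0.15616.

15.616%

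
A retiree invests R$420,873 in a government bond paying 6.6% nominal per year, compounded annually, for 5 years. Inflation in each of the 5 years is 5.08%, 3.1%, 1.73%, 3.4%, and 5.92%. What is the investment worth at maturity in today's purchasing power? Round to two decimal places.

R$479,966.37

Nominal value at maturity: R$420,873 × (1 + 6.6%)^5 ≈ R$579,344.77.
Price-level factor over 5 years: 1.0508 × 1.031 × 1.0173 × 1.034 × 1.0592 ≈ 1.2070528471.
The maturity value deflated by that factor is the answer in today's purchasing power.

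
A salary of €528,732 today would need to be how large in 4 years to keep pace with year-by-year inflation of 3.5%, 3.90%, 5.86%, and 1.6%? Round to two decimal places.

Cumulative price-level factor: 1.035 × 1.0390 × 1.0586 × 1.016 ≈ 1.1565954912.
Multiplying €528,732 by the price-level factor gives the future nominal sum.

€611,529.05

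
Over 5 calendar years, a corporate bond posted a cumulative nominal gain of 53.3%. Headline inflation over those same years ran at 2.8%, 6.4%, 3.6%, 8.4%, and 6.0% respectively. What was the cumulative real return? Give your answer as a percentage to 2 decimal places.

17.74%

Cumulative inflation factor: 1.028 × 1.064 × 1.036 × 1.084 × 1.060 ≈ 1.30206.
Nominal growth factor: 1.53300. Real growth factor = 1.53300 / 1.30206 ≈ 1.17737.
Total real return ≈ 17.7369%.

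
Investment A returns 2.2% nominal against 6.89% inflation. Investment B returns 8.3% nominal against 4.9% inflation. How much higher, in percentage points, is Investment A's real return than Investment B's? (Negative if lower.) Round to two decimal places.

Investment A real return: 1.022/1.0689 − 1 = -4.388%.
Investment B real return: 1.083/1.049 − 1 = 3.241%.
Difference: -4.388 − 3.241 = -7.629 pp.

-7.63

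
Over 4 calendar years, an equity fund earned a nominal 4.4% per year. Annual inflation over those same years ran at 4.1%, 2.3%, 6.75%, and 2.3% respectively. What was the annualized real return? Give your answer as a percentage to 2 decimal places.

0.53%

Cumulative inflation factor: 1.041 × 1.023 × 1.0675 × 1.023 ≈ 1.16297.
Nominal growth factor: 1.18796. Real growth factor = 1.18796 / 1.16297 ≈ 1.02149.
Annualized: 1.02149^(1/4) − 1 ≈ 0.00533.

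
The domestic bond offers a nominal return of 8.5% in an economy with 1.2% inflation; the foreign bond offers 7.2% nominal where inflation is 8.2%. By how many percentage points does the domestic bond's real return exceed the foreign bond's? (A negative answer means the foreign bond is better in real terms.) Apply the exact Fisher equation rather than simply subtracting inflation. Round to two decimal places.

The domestic bond real return: 1.085/1.012 − 1 = 7.213%.
The foreign bond real return: 1.072/1.082 − 1 = -0.924%.
Difference: 7.213 − (-0.924) = 8.137 pp.

8.14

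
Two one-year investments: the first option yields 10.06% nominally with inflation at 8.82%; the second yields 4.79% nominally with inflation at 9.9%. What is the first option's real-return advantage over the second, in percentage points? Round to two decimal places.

5.79

The first option real return: 1.1006/1.0882 − 1 = 1.139%.
The second real return: 1.0479/1.099 − 1 = -4.650%.
Difference: 1.139 − (-4.650) = 5.789 pp.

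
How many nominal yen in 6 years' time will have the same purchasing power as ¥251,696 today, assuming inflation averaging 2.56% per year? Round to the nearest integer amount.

Cumulative price-level factor: (1+2.56%)^6 ≈ 1.1637724530.
The nominal amount required is ¥251,696 scaled up by that factor.

¥292,917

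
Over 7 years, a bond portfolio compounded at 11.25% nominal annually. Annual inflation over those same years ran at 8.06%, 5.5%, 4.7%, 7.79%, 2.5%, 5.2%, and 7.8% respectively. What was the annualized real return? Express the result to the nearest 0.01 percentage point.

Cumulative inflation factor: 1.0806 × 1.055 × 1.047 × 1.0779 × 1.025 × 1.052 × 1.078 ≈ 1.49555.
Nominal growth factor: 2.10911. Real growth factor = 2.10911 / 1.49555 ≈ 1.41026.
Annualized: 1.41026^(1/7) − 1 ≈ 0.05034.

5.03%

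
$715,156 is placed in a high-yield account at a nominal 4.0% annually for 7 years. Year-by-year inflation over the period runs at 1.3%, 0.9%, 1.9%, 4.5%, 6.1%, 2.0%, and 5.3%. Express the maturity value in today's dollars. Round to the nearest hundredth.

$758,750.78

Nominal value at maturity: $715,156 × (1 + 4.0%)^7 ≈ $941,096.51.
Price-level factor over 7 years: 1.013 × 1.009 × 1.019 × 1.045 × 1.061 × 1.020 × 1.053 ≈ 1.2403236162.
The maturity value deflated by that factor is the answer in today's purchasing power.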